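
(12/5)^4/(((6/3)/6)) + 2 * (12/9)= 191624/1875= 102.20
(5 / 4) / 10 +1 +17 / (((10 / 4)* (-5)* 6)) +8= 5339 / 600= 8.90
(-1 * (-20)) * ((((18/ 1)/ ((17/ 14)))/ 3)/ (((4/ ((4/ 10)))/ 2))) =336/ 17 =19.76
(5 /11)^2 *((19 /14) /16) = 475 /27104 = 0.02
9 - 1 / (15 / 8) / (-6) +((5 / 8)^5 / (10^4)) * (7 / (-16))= 3430939097 / 377487360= 9.09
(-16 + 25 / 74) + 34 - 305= -21213 / 74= -286.66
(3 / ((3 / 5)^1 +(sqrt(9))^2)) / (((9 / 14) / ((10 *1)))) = 4.86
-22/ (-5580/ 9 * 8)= 11/ 2480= 0.00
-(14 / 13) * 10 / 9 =-140 / 117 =-1.20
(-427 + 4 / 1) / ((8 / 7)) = -2961 / 8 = -370.12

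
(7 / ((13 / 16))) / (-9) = -112 / 117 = -0.96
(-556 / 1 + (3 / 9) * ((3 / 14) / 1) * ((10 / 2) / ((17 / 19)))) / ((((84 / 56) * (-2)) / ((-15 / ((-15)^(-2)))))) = -148762125 / 238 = -625050.95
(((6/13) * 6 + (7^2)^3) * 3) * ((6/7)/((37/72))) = 1982197008/3367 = 588713.10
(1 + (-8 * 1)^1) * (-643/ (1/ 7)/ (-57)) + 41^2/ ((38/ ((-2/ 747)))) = -412996/ 747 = -552.87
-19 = -19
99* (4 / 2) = 198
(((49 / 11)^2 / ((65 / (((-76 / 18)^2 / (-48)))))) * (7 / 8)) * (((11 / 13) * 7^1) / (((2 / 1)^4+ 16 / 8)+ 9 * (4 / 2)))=-42471289 / 2602005120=-0.02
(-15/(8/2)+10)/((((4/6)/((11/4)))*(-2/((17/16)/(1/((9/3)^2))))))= -126225/1024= -123.27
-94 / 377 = -0.25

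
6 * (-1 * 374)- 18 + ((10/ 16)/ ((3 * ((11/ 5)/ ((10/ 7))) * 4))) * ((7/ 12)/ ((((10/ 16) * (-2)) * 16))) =-57328153/ 25344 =-2262.00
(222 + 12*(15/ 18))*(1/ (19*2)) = 116/ 19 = 6.11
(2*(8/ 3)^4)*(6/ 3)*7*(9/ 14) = 8192/ 9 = 910.22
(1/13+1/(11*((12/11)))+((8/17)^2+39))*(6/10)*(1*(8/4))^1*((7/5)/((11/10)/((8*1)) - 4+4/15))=-18.40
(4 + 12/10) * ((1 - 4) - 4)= -182/5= -36.40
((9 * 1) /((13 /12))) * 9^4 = 54506.77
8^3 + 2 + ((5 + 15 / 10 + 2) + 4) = 1053 / 2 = 526.50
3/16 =0.19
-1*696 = -696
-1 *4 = -4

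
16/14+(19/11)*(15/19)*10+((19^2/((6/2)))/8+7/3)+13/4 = 35.40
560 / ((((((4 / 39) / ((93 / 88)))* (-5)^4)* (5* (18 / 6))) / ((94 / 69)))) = 132587 / 158125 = 0.84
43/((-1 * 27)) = -1.59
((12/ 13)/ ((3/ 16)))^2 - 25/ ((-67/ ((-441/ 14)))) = 282689/ 22646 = 12.48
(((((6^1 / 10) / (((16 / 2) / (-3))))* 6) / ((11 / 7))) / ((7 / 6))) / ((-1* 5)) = 81 / 550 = 0.15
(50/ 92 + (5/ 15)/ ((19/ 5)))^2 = 2739025/ 6874884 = 0.40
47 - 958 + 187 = -724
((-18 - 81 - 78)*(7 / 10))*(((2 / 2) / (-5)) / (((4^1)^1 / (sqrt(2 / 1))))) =1239*sqrt(2) / 200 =8.76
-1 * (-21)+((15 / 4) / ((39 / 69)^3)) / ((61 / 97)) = 28960413 / 536068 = 54.02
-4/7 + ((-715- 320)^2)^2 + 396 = 8032661007143/7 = 1147523001020.43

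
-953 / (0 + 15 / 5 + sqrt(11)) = 2859 / 2 - 953 *sqrt(11) / 2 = -150.87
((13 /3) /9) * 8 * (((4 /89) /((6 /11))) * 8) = 18304 /7209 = 2.54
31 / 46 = 0.67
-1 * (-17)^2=-289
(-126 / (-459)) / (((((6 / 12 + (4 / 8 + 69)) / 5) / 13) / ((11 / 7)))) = 143 / 357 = 0.40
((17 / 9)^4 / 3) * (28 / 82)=1169294 / 807003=1.45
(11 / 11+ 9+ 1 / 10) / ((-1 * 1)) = -10.10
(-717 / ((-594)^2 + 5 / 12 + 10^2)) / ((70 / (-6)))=25812 / 148233295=0.00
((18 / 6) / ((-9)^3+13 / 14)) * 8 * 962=-323232 / 10193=-31.71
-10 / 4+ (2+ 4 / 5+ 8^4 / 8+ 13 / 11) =56483 / 110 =513.48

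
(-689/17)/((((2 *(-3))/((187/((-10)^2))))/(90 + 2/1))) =174317/150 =1162.11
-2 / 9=-0.22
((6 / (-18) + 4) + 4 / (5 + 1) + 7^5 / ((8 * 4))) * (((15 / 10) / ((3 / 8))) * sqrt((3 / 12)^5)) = 50837 / 768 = 66.19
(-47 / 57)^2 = 2209 / 3249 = 0.68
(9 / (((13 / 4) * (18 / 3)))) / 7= 6 / 91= 0.07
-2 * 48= -96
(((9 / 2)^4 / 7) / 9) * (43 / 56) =31347 / 6272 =5.00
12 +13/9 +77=814/9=90.44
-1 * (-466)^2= -217156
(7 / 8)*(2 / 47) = 7 / 188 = 0.04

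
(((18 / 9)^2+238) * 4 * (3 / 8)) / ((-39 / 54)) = -6534 / 13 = -502.62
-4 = -4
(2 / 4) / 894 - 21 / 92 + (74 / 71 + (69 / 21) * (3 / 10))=91987429 / 51096570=1.80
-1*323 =-323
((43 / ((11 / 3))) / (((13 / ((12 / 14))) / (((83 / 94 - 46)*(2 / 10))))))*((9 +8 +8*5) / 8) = -93552219 / 1881880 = -49.71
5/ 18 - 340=-6115/ 18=-339.72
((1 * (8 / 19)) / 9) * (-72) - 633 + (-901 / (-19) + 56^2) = 48394 / 19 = 2547.05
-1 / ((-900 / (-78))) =-13 / 150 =-0.09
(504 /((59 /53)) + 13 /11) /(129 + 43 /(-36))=10605564 /2986049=3.55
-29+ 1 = -28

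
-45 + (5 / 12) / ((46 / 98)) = -44.11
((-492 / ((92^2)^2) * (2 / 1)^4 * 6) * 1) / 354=-0.00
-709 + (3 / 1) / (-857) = -709.00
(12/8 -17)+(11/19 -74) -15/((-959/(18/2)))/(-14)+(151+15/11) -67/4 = 261985525/5612068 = 46.68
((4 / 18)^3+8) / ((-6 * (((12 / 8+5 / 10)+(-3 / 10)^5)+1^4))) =-292000000 / 655568559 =-0.45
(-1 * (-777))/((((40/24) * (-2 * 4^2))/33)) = -76923/160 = -480.77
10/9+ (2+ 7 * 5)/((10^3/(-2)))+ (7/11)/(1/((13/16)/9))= 72241/66000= 1.09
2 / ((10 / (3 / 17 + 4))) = 71 / 85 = 0.84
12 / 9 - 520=-1556 / 3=-518.67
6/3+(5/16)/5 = 33/16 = 2.06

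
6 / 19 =0.32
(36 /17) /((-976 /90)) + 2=3743 /2074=1.80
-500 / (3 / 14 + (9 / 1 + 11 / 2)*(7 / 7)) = -3500 / 103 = -33.98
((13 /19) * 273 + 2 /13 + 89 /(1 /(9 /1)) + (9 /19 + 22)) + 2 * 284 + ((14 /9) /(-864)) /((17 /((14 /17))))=219034630001 /138768552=1578.42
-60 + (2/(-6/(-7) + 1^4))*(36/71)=-59.45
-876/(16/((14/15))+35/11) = -67452/1565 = -43.10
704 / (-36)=-176 / 9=-19.56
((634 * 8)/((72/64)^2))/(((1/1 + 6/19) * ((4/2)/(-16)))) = -49340416/2025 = -24365.64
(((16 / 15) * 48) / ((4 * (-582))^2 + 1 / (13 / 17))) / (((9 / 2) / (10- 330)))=-425984 / 634091481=-0.00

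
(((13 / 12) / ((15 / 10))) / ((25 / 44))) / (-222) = -0.01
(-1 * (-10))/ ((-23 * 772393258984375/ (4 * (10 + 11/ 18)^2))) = -0.00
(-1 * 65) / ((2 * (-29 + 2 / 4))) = 65 / 57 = 1.14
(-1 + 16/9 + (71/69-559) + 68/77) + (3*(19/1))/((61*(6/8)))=-539677283/972279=-555.06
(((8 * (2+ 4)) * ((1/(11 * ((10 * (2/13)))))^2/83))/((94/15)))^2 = 2313441/22280382444100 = 0.00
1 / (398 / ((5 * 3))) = 15 / 398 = 0.04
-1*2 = -2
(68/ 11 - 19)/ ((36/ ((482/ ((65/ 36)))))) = -67962/ 715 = -95.05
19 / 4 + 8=51 / 4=12.75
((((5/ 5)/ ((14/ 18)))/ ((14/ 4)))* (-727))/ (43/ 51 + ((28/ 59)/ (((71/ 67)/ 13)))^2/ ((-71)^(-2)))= -2323170666/ 1486348919923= -0.00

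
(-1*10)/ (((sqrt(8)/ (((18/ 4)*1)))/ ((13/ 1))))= -585*sqrt(2)/ 4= -206.83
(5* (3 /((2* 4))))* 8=15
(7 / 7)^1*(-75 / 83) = -75 / 83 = -0.90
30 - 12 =18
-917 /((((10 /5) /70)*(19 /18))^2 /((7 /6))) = -424616850 /361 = -1176223.96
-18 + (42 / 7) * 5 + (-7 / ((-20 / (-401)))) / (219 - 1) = 49513 / 4360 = 11.36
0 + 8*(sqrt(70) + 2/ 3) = 16/ 3 + 8*sqrt(70) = 72.27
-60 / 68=-15 / 17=-0.88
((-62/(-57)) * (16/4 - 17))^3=-523606616/185193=-2827.36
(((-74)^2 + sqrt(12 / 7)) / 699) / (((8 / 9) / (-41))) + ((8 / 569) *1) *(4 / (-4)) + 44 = -84149155 / 265154 - 123 *sqrt(21) / 6524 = -317.45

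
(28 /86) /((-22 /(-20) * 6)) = 70 /1419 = 0.05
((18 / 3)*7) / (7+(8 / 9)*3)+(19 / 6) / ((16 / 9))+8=13109 / 928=14.13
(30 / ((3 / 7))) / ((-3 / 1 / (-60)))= 1400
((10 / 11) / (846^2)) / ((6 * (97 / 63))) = 35 / 254556324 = 0.00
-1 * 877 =-877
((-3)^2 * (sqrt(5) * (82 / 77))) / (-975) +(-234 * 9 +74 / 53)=-111544 / 53 - 246 * sqrt(5) / 25025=-2104.63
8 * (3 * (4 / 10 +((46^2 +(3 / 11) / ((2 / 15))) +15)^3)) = 232922569506.18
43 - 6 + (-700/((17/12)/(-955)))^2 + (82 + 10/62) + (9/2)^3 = 15959416047071639/71672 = 222672955227.59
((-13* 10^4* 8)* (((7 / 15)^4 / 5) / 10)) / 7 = -285376 / 2025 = -140.93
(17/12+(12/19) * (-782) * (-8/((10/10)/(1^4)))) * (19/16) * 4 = 901187/48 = 18774.73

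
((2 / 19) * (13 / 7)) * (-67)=-1742 / 133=-13.10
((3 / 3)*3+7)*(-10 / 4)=-25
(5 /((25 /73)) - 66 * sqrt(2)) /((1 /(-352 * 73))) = -1875808 /5 + 1695936 * sqrt(2) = 2023254.09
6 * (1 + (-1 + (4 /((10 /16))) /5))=192 /25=7.68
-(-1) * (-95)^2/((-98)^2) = 9025/9604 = 0.94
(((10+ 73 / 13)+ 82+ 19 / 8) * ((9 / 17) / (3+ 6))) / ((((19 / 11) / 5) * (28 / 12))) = 1715835 / 235144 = 7.30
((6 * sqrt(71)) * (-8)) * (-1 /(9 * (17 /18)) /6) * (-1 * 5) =-80 * sqrt(71) /17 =-39.65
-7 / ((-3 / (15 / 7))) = 5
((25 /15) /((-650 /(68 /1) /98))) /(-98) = 34 /195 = 0.17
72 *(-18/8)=-162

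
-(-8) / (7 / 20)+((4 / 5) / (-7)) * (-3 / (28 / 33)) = 5699 / 245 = 23.26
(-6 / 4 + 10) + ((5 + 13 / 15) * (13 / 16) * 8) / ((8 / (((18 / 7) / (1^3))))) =1453 / 70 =20.76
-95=-95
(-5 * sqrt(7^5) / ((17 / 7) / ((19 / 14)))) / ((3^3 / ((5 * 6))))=-23275 * sqrt(7) / 153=-402.48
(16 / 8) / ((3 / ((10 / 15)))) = 4 / 9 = 0.44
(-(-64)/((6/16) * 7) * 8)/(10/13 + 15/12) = 212992/2205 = 96.60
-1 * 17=-17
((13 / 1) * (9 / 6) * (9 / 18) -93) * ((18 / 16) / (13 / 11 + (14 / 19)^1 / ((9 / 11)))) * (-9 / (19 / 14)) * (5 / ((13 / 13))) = 93461445 / 62672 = 1491.28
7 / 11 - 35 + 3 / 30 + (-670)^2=49375231 / 110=448865.74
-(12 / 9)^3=-64 / 27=-2.37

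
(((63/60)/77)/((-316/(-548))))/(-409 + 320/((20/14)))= -411/3215300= -0.00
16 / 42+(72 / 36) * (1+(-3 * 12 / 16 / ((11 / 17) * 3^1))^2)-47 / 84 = 4.51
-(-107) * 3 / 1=321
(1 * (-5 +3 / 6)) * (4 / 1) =-18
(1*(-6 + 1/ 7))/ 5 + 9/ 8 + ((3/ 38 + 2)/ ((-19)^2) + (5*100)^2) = 480129921893/ 1920520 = 249999.96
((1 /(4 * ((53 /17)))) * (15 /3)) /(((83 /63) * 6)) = 1785 /35192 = 0.05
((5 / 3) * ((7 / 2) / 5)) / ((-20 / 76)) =-133 / 30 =-4.43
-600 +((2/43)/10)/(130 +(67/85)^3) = -2067534812575/3445891559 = -600.00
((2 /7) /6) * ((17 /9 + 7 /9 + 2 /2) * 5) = 55 /63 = 0.87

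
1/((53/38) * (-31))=-38/1643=-0.02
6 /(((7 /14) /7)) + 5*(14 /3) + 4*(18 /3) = 394 /3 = 131.33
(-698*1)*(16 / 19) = -11168 / 19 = -587.79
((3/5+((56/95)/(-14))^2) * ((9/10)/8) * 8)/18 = 5431/180500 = 0.03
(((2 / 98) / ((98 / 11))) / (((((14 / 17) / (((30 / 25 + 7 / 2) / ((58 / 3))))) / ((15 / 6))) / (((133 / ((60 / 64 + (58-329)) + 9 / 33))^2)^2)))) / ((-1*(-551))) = 5422782863714304 / 29925859746061016298127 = 0.00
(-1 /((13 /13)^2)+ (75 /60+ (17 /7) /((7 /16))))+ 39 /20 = 1899 /245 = 7.75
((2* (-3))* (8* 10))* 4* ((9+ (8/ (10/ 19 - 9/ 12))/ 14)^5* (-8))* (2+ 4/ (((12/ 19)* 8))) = 11382341106660268160/ 23863536599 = 476976288.05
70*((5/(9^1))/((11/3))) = 350/33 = 10.61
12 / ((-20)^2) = 3 / 100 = 0.03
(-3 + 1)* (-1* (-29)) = -58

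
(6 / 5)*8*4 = 192 / 5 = 38.40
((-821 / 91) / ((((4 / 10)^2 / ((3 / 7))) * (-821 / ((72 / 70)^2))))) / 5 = 972 / 156065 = 0.01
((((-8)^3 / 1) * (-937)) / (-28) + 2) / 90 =-190.35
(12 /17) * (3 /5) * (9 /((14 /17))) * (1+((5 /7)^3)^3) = 6853690584 /1412376245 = 4.85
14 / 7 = 2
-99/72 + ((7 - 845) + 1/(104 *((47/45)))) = -1025705/1222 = -839.37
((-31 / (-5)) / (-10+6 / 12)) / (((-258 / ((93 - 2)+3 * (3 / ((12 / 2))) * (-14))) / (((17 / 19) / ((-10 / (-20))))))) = 14756 / 46569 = 0.32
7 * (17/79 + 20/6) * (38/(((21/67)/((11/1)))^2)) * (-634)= -11005349167868/14931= -737080514.89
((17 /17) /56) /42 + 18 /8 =5293 /2352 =2.25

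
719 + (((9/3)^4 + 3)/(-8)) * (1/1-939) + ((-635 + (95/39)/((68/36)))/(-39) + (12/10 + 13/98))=10585.58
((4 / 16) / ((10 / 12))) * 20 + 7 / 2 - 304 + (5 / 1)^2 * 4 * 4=211 / 2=105.50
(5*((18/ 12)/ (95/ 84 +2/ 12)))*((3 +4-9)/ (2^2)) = -315/ 109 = -2.89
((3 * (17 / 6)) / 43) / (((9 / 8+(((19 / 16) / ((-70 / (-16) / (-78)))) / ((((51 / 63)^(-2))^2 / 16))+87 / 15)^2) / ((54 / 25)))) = 44479682608536 / 2032452755687399947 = 0.00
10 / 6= 5 / 3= 1.67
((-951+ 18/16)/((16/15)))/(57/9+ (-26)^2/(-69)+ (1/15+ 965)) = -39324825/42464384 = -0.93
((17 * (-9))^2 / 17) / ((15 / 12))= 5508 / 5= 1101.60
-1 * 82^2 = -6724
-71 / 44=-1.61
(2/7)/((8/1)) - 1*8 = -223/28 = -7.96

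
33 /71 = 0.46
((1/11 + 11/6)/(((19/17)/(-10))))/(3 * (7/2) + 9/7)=-30226/20691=-1.46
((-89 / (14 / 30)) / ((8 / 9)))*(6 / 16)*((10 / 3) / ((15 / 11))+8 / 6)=-68085 / 224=-303.95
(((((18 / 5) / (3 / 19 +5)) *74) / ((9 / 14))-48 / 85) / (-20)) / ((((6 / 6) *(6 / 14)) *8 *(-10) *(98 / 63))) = 35601 / 476000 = 0.07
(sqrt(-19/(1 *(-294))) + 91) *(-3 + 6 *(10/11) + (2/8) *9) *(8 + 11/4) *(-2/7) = -115713/88 - 2967 *sqrt(114)/8624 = -1318.59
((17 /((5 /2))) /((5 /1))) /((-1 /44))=-1496 /25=-59.84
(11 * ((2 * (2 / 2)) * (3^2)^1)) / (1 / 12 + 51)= 3.88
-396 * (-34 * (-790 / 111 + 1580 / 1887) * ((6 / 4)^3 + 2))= -16815150 / 37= -454463.51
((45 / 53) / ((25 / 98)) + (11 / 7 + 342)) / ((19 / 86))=55340914 / 35245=1570.18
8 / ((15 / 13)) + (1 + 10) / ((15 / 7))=181 / 15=12.07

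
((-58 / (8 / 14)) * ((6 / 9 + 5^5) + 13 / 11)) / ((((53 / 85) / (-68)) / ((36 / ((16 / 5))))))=389383344.47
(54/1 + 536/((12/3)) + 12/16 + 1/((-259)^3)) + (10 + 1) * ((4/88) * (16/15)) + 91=292178204783/1042438740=280.28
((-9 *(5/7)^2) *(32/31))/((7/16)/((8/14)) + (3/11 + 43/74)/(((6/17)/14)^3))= -5063731200/56929802949299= -0.00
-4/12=-1/3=-0.33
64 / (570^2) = 16 / 81225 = 0.00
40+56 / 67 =2736 / 67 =40.84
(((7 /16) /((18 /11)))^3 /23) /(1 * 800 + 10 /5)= 456533 /440635686912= 0.00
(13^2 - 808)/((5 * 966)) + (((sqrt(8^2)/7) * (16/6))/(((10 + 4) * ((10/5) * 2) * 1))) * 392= 102401/4830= 21.20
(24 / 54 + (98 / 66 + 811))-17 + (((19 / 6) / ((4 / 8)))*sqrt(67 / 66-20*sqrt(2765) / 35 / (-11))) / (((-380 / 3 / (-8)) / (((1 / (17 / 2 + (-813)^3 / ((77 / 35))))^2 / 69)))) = 44*sqrt(216678 + 11088*sqrt(2765)) / 209209611572853975419805 + 78797 / 99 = 795.93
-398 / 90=-199 / 45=-4.42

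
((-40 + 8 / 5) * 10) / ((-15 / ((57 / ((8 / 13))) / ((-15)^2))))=3952 / 375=10.54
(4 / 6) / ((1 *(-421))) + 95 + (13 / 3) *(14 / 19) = 785433 / 7999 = 98.19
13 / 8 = 1.62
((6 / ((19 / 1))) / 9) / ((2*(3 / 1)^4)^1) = 1 / 4617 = 0.00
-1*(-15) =15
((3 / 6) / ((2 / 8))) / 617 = 2 / 617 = 0.00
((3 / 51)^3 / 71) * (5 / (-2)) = -5 / 697646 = -0.00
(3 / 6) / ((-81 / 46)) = -23 / 81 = -0.28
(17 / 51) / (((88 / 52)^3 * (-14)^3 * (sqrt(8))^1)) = -2197 * sqrt(2) / 350617344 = -0.00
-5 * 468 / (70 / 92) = -21528 / 7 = -3075.43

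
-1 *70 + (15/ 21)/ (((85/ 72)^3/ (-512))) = -251287226/ 859775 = -292.27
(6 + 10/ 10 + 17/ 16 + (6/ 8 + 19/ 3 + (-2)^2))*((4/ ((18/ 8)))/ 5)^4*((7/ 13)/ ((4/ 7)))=46111744/ 159924375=0.29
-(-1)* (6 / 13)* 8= 48 / 13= 3.69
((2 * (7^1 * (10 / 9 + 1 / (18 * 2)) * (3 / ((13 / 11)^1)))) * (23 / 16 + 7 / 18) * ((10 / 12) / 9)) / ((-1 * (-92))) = 4151455 / 55800576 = 0.07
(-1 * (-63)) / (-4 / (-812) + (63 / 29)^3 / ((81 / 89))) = 10755549 / 1924042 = 5.59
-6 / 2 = -3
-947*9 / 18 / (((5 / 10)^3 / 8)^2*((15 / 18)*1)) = -11636736 / 5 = -2327347.20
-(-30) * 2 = 60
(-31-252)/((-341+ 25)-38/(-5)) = 0.92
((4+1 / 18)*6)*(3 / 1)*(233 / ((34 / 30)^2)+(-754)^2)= 41514910.30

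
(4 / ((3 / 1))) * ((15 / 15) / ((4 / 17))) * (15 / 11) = 85 / 11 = 7.73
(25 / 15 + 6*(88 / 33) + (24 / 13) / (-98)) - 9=8.65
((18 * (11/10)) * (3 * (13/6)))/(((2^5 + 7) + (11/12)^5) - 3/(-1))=160123392/53059975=3.02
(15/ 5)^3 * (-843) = -22761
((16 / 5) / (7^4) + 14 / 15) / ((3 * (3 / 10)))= 1.04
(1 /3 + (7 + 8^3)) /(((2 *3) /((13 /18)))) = 10127 /162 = 62.51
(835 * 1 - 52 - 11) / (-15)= -772 / 15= -51.47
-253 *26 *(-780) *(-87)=-446383080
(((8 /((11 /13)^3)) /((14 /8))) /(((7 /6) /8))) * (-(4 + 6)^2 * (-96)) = 32396083200 /65219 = 496727.69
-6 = -6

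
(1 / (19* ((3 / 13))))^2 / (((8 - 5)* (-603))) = -169 / 5877441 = -0.00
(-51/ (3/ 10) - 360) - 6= -536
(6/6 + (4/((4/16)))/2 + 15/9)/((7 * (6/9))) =16/7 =2.29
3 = 3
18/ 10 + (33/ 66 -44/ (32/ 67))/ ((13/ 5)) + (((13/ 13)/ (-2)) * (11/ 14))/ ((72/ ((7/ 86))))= -53837059/ 1609920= -33.44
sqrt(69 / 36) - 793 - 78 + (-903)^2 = sqrt(69) / 6 + 814538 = 814539.38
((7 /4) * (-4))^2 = 49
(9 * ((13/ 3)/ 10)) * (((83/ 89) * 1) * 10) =3237/ 89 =36.37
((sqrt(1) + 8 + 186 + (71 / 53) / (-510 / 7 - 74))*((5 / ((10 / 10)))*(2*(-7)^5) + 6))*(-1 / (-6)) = -223186534064 / 40863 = -5461824.49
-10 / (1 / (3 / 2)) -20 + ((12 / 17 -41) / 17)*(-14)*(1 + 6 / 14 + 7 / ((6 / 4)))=145015 / 867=167.26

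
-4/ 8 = -1/ 2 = -0.50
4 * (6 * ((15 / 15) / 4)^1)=6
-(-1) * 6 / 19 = 6 / 19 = 0.32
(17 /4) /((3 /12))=17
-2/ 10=-1/ 5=-0.20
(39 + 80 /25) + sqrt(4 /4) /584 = 123229 /2920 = 42.20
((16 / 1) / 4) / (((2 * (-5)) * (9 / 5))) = -2 / 9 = -0.22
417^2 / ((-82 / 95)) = -16519455 / 82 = -201456.77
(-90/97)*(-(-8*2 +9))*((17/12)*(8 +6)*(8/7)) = -14280/97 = -147.22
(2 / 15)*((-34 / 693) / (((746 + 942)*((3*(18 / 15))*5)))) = -17 / 78960420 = -0.00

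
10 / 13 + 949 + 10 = 12477 / 13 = 959.77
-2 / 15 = -0.13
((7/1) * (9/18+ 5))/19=77/38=2.03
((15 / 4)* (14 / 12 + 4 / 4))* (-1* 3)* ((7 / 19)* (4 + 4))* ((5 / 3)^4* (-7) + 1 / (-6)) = 3892.33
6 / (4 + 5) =2 / 3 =0.67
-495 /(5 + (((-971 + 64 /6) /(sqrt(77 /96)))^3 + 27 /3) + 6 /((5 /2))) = 0.00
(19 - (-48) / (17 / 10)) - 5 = 718 / 17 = 42.24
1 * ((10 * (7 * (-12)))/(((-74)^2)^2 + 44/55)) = -350/12494407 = -0.00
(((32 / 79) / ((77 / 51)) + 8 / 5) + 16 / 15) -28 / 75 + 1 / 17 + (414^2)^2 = 227839681974176917 / 7755825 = 29376588818.62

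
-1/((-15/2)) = 2/15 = 0.13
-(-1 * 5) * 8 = 40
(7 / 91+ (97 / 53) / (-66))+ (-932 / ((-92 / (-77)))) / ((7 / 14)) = -1631646617 / 1045902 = -1560.04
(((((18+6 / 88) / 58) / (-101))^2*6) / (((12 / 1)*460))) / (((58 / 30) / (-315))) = -597263625 / 354502994937344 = -0.00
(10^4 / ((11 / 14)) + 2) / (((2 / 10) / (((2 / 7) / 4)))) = 350055 / 77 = 4546.17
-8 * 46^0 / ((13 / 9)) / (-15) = 24 / 65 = 0.37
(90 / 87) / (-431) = -30 / 12499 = -0.00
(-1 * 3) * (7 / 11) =-21 / 11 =-1.91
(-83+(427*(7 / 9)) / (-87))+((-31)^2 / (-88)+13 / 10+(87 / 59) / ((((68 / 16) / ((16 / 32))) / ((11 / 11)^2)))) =-33264486797 / 345553560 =-96.26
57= 57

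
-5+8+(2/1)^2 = 7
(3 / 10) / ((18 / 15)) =1 / 4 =0.25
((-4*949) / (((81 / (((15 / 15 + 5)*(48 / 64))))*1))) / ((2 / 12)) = -3796 / 3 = -1265.33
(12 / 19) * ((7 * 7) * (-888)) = -522144 / 19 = -27481.26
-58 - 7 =-65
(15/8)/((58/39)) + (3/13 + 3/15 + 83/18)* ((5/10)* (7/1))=5132213/271440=18.91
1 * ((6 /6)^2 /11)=1 /11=0.09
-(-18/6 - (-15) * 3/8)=-21/8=-2.62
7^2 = 49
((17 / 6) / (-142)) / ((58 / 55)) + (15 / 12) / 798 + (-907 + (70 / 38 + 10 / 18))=-4459093007 / 4929246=-904.62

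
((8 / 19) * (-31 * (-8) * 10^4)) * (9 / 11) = 178560000 / 209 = 854354.07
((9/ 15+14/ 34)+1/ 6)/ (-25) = -601/ 12750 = -0.05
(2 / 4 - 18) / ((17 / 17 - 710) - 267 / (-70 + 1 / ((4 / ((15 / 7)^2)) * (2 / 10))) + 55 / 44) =881650 / 35447117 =0.02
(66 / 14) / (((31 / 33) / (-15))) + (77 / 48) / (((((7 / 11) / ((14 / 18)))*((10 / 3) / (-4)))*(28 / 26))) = -12102541 / 156240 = -77.46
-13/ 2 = -6.50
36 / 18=2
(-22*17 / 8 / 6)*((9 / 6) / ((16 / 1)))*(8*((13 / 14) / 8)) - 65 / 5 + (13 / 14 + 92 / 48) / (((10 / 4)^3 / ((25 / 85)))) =-8894227 / 652800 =-13.62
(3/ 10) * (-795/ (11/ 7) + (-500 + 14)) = -32733/ 110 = -297.57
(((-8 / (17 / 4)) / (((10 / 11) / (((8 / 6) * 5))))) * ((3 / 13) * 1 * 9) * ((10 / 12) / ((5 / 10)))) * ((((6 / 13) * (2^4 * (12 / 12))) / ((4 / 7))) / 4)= -443520 / 2873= -154.38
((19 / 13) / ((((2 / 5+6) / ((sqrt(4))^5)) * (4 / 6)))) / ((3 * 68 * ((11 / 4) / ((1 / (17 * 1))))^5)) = 12160 / 50535935125247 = 0.00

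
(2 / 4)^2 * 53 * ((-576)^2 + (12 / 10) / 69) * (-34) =-17188486021 / 115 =-149465095.83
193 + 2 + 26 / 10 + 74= 1358 / 5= 271.60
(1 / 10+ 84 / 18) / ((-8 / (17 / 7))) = -2431 / 1680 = -1.45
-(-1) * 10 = 10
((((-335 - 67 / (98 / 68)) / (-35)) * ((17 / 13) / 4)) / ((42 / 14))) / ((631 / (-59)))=-6249693 / 56272580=-0.11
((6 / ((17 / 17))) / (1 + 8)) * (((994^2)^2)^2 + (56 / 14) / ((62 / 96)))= 59085751645722584071880576 / 93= 635330662857232086794414.80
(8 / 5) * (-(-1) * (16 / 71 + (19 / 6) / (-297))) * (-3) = -108652 / 105435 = -1.03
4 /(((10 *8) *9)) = 1 /180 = 0.01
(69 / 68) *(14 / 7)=69 / 34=2.03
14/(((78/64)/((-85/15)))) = -7616/117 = -65.09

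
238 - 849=-611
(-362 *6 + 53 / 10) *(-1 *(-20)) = -43334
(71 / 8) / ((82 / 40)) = 4.33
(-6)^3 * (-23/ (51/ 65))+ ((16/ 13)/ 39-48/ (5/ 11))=268317928/ 43095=6226.20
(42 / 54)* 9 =7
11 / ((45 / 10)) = 22 / 9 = 2.44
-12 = -12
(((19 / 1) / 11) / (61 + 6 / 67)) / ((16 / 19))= 24187 / 720368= 0.03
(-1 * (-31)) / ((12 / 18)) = 93 / 2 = 46.50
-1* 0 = 0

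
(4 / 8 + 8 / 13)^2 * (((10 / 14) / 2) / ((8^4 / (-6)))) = -0.00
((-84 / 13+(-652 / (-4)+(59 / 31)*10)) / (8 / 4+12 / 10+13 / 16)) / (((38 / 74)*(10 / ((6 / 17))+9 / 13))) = 52358700 / 17835509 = 2.94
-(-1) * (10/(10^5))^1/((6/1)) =1/60000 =0.00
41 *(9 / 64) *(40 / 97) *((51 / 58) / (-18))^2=59245 / 10441856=0.01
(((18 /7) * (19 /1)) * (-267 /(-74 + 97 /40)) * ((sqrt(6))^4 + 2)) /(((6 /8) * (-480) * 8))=-96387 /40082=-2.40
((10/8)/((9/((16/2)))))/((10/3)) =0.33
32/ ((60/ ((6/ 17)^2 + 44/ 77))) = 11264/ 30345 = 0.37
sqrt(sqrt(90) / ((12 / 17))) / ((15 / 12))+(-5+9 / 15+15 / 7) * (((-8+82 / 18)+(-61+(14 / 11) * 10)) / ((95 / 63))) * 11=2 * 10^(1 / 4) * sqrt(17) / 5+80896 / 95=854.47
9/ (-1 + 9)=9/ 8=1.12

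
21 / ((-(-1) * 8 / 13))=273 / 8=34.12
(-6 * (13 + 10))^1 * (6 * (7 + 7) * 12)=-139104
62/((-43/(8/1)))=-496/43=-11.53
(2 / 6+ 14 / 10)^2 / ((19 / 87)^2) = 568516 / 9025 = 62.99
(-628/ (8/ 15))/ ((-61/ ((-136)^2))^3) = 7450653490544640/ 226981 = 32825009540.64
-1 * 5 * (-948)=4740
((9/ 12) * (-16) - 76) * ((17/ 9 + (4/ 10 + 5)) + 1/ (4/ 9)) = -37774/ 45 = -839.42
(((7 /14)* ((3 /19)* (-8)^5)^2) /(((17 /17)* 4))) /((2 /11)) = 6643777536 /361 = 18403815.89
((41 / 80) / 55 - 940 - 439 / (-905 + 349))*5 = -574415401 / 122320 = -4696.01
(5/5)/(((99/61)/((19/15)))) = 1159/1485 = 0.78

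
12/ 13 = 0.92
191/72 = 2.65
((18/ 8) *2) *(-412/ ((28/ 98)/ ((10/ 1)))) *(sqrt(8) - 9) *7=4088070 - 908460 *sqrt(2)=2803313.55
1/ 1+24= 25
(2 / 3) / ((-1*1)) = -2 / 3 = -0.67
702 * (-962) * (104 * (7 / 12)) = -40969656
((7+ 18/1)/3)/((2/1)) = 25/6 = 4.17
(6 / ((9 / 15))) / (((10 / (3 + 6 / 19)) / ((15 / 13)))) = 3.83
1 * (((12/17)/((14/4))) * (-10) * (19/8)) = -570/119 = -4.79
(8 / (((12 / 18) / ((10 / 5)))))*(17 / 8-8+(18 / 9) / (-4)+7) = 15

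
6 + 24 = 30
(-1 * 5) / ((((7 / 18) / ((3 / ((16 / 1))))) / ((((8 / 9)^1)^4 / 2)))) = -1280 / 1701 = -0.75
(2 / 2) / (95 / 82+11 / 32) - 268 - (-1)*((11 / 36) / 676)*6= -712383205 / 2664792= -267.33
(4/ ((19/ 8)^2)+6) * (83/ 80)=100513/ 14440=6.96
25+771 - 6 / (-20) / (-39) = 103479 / 130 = 795.99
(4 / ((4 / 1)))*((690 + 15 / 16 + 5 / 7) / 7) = 77465 / 784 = 98.81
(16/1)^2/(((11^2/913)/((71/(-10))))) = -754304/55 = -13714.62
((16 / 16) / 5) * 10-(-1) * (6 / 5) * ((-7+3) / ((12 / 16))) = -22 / 5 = -4.40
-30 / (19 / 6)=-9.47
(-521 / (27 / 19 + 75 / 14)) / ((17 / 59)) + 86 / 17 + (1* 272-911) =-27607505 / 30651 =-900.70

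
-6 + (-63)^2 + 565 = 4528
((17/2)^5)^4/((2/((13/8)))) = 52835008286418442791220813/16777216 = 3149211900616791414.69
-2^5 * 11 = -352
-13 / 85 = -0.15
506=506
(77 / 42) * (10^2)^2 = 55000 / 3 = 18333.33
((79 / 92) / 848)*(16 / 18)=79 / 87768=0.00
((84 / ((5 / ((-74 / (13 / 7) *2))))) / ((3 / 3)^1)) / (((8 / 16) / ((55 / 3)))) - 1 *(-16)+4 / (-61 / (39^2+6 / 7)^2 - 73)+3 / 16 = -42281908185592071 / 861589127984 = -49074.33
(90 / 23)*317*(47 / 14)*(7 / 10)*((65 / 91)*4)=1340910 / 161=8328.63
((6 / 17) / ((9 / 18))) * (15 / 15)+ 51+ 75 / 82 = 73353 / 1394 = 52.62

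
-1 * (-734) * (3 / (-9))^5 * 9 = -27.19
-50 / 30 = -5 / 3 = -1.67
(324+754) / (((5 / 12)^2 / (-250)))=-1552320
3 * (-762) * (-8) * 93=1700784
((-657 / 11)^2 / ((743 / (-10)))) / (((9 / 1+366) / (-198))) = 5179788 / 204325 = 25.35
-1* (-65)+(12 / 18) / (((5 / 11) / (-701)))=-14447 / 15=-963.13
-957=-957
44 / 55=4 / 5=0.80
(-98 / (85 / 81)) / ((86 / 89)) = -353241 / 3655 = -96.65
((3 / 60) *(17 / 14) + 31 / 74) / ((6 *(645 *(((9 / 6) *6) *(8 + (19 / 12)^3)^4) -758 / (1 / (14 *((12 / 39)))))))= 444408441864192 / 662359556037850463173045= 0.00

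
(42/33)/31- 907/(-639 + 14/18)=2863999/1958704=1.46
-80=-80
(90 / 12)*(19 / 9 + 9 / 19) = 1105 / 57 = 19.39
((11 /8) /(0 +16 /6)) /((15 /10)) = 11 /32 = 0.34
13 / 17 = 0.76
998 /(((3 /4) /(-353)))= -1409176 /3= -469725.33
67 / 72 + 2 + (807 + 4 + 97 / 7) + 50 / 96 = 834935 / 1008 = 828.31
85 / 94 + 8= 837 / 94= 8.90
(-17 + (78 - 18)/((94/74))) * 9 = 272.11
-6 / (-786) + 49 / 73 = 0.68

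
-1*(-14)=14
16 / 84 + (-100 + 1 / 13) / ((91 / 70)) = -272114 / 3549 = -76.67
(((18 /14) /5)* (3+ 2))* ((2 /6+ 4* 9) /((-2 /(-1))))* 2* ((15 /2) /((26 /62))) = 835.47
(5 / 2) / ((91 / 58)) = 145 / 91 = 1.59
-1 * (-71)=71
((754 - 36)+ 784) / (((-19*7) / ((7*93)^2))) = -90935586 / 19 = -4786083.47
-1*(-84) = 84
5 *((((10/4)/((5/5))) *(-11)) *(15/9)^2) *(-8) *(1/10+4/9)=134750/81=1663.58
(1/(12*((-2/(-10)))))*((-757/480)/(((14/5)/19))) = -71915/16128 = -4.46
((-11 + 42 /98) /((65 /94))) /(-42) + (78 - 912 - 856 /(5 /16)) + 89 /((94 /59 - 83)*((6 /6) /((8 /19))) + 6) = -201272910056 /56326725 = -3573.31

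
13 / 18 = 0.72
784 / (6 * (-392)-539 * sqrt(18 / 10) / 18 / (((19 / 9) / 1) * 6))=-22179840 / 66539399 + 13376 * sqrt(5) / 66539399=-0.33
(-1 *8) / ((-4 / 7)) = 14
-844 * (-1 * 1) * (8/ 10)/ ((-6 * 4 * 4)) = -211/ 30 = -7.03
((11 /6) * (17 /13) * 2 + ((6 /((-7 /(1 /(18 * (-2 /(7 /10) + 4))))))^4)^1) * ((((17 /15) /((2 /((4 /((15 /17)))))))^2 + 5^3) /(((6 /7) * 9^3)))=964454812466971 /955063249920000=1.01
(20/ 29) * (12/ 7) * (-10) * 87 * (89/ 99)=-71200/ 77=-924.68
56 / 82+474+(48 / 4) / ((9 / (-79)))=45430 / 123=369.35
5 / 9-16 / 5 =-119 / 45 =-2.64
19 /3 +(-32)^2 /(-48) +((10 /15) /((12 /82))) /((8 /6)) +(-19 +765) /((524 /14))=13123 /1572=8.35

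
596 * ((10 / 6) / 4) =745 / 3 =248.33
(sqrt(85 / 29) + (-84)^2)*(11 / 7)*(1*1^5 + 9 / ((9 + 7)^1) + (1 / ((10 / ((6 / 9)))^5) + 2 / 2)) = 342478301*sqrt(2465) / 2466450000 + 2397348107 / 84375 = 28419.91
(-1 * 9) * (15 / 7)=-135 / 7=-19.29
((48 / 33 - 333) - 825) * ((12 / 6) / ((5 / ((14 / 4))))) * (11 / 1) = -89054 / 5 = -17810.80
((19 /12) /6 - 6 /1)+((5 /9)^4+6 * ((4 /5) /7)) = -9102983 /1837080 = -4.96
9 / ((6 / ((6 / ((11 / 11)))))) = 9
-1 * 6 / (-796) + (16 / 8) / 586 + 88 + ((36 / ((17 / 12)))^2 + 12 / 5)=124049754537 / 168507230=736.17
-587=-587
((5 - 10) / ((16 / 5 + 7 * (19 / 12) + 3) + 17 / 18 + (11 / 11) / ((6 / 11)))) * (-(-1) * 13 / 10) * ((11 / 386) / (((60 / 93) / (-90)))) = 1795365 / 1393846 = 1.29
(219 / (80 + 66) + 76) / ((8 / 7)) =1085 / 16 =67.81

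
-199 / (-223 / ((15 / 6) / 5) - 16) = 199 / 462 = 0.43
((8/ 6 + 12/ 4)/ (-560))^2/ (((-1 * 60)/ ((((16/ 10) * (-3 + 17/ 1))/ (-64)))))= 169/ 483840000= 0.00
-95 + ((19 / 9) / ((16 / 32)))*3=-247 / 3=-82.33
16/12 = 4/3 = 1.33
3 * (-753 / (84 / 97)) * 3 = -219123 / 28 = -7825.82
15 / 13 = 1.15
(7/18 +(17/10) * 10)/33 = 313/594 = 0.53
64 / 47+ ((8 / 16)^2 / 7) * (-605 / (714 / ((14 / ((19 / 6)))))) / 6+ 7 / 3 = 1561163 / 425068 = 3.67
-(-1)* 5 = 5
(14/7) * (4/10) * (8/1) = 6.40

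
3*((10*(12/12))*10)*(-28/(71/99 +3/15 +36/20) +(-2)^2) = -508800/269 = -1891.45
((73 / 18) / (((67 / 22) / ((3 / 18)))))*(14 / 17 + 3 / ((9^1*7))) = 249733 / 1291626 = 0.19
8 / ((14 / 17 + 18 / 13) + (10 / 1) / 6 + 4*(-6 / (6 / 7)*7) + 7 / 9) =-7956 / 190295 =-0.04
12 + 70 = 82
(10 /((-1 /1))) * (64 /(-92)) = 160 /23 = 6.96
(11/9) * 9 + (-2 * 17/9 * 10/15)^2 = 12643/729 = 17.34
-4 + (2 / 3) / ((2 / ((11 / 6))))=-61 / 18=-3.39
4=4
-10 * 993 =-9930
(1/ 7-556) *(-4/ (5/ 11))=171204/ 35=4891.54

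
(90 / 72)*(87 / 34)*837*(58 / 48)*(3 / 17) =10558755 / 18496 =570.87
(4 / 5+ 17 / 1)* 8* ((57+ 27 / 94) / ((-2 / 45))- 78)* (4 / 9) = -60992056 / 705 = -86513.55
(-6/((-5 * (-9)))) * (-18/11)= 12/55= 0.22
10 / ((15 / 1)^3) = 2 / 675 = 0.00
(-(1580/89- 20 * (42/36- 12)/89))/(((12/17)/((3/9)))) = -45815/4806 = -9.53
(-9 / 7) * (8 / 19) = -72 / 133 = -0.54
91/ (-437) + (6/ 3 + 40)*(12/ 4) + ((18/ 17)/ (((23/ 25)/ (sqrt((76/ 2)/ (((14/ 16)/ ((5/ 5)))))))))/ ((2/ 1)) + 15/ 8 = 900*sqrt(133)/ 2737 + 446323/ 3496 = 131.46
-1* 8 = -8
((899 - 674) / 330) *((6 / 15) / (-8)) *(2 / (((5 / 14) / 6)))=-63 / 55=-1.15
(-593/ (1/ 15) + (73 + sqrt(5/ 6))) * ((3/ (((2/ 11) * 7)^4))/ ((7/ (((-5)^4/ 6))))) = -40363406875/ 268912 + 9150625 * sqrt(30)/ 3226944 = -150083.41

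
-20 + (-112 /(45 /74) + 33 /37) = -338471 /1665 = -203.29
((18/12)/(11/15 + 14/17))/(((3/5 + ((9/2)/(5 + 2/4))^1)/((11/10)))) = 30855/41288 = 0.75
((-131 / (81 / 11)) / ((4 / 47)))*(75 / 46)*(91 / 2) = -154078925 / 9936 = -15507.14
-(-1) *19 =19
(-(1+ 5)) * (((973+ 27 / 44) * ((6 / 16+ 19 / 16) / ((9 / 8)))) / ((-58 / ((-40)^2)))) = 214195000 / 957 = 223819.23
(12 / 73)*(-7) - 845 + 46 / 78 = -2407312 / 2847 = -845.56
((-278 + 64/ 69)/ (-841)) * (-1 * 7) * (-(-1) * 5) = -669130/ 58029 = -11.53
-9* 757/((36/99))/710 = -74943/2840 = -26.39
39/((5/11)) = 85.80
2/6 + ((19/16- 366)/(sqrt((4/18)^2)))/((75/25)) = -52501/96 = -546.89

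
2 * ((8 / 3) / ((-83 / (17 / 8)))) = -34 / 249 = -0.14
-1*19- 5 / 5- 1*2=-22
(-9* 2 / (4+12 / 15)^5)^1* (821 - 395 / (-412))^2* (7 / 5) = -501732833914375 / 75089313792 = -6681.81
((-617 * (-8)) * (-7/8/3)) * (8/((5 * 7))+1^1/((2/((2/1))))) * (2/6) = -26531/45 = -589.58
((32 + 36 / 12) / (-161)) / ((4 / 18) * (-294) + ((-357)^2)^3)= -15 / 142842810781485073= -0.00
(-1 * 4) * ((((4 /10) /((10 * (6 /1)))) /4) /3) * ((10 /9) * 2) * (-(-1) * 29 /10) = -29 /2025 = -0.01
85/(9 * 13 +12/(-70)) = 2975/4089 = 0.73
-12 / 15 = -4 / 5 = -0.80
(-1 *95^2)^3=-735091890625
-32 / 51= -0.63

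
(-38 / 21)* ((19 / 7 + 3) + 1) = -1786 / 147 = -12.15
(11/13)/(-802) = -11/10426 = -0.00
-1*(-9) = 9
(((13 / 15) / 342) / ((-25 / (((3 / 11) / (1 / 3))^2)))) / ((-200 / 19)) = 39 / 6050000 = 0.00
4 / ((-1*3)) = -4 / 3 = -1.33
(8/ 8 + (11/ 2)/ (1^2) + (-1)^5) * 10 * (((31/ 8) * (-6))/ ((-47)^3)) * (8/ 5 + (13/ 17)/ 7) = 1040391/ 49419748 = 0.02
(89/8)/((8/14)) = 623/32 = 19.47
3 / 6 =1 / 2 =0.50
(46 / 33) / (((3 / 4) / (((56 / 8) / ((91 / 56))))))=10304 / 1287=8.01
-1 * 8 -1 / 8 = -65 / 8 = -8.12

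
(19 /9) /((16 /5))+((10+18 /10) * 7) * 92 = 5471899 /720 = 7599.86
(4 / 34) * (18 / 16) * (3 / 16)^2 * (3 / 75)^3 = 81 / 272000000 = 0.00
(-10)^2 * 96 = 9600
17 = 17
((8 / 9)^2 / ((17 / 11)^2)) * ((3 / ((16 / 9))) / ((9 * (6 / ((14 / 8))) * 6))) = 847 / 280908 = 0.00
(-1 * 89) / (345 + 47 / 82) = -0.26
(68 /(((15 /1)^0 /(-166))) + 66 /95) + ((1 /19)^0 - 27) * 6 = -1087114 /95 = -11443.31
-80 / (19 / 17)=-1360 / 19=-71.58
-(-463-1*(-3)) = 460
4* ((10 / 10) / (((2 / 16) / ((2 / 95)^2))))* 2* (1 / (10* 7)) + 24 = 7581128 / 315875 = 24.00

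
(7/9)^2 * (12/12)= 0.60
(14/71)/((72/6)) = 7/426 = 0.02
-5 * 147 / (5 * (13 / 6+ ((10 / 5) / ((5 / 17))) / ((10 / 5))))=-26.41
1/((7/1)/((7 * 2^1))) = 2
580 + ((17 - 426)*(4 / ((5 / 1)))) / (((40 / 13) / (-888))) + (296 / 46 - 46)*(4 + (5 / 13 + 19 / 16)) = 94789.46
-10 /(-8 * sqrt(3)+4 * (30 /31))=775 /3544+4805 * sqrt(3) /10632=1.00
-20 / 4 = -5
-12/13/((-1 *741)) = 4/3211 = 0.00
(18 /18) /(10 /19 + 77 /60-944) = -1140 /1074097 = -0.00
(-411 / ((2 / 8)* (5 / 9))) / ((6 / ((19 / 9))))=-5206 / 5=-1041.20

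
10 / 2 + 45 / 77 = 430 / 77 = 5.58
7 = 7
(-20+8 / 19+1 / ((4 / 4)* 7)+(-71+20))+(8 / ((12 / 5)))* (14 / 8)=-51553 / 798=-64.60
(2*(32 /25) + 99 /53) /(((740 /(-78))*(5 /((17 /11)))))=-3889821 /26963750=-0.14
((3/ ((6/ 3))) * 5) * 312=2340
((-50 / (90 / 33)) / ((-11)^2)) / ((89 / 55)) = -25 / 267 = -0.09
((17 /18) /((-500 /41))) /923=-697 /8307000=-0.00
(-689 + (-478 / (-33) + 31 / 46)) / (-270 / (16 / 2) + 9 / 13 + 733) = -26595166 / 27625323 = -0.96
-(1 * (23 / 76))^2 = -529 / 5776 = -0.09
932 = 932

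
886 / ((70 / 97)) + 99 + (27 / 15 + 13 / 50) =465081 / 350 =1328.80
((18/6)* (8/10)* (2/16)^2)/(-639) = -0.00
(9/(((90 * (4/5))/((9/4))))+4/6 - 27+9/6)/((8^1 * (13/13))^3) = -2357/49152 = -0.05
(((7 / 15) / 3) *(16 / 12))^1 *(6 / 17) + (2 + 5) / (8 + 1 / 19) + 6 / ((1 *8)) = 5179 / 3060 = 1.69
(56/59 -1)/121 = -3/7139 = -0.00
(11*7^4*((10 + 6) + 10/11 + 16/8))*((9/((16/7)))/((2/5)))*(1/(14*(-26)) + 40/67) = 1565896185/536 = 2921448.11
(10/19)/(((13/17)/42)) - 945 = -916.09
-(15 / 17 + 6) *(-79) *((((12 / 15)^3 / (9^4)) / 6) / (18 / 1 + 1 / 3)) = 32864 / 85201875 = 0.00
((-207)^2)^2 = 1836036801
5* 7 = 35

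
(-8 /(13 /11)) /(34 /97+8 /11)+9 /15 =-42463 /7475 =-5.68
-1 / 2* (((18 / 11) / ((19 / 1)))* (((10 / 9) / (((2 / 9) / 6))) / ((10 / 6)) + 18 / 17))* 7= -20412 / 3553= -5.75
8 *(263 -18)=1960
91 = 91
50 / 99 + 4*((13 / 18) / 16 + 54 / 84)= 6019 / 1848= 3.26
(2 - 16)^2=196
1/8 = 0.12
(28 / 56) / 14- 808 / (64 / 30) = -2651 / 7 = -378.71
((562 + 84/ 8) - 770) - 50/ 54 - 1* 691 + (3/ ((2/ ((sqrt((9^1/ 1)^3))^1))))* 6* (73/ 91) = -3412733/ 4914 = -694.49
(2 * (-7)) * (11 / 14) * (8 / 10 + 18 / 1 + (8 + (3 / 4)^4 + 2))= -409959 / 1280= -320.28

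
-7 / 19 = -0.37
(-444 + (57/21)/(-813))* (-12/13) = 777484/1897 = 409.85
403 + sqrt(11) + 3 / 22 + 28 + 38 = 472.45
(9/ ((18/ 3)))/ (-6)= -1/ 4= -0.25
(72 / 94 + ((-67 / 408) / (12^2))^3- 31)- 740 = -7341563051792380469 / 9531600326885376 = -770.23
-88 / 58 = -44 / 29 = -1.52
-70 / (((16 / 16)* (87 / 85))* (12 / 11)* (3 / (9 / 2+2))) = -425425 / 3132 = -135.83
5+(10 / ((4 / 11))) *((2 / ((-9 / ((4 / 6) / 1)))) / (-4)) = 325 / 54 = 6.02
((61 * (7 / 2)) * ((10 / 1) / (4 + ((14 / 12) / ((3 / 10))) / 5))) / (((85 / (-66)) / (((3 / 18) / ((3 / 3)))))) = -42273 / 731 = -57.83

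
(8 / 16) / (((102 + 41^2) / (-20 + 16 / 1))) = -2 / 1783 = -0.00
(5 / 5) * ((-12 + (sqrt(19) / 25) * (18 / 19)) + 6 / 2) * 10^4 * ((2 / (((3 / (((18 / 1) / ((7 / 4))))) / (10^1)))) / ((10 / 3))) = -12960000 / 7 + 1036800 * sqrt(19) / 133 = -1817448.82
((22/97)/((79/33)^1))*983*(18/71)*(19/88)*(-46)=-234.50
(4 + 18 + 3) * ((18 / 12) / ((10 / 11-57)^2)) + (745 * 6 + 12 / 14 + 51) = 24099961359 / 5329646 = 4521.87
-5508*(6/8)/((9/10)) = -4590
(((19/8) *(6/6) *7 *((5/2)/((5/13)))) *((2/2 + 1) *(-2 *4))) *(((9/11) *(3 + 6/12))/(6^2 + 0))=-12103/88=-137.53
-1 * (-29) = 29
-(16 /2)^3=-512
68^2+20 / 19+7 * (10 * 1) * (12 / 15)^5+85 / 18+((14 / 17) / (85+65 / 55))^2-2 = 1195326056957467 / 257019982500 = 4650.71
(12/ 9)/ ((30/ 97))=194/ 45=4.31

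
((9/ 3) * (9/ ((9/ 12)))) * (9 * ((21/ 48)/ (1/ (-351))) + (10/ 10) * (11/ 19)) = -49733.41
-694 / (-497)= 694 / 497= 1.40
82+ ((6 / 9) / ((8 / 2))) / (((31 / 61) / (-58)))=5857 / 93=62.98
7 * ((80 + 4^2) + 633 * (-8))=-34776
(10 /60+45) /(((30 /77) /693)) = 1606759 /20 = 80337.95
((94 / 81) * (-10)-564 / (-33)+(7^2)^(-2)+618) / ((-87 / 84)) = -5335275268 / 8862777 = -601.99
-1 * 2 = -2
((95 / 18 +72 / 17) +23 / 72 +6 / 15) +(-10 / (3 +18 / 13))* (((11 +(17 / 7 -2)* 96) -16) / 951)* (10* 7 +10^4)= -11714595563 / 13580280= -862.62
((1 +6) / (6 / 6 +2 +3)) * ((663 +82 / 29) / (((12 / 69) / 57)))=59066231 / 232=254595.82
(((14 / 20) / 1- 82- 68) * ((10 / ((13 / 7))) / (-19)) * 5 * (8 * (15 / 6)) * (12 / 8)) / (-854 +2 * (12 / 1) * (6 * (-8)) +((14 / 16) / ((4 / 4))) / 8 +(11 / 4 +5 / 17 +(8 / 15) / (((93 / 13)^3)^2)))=-16552627908888021552000 / 5223510422259529626473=-3.17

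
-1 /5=-0.20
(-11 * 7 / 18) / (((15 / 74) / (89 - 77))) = -11396 / 45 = -253.24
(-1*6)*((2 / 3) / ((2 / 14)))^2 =-392 / 3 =-130.67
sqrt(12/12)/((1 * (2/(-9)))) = -9/2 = -4.50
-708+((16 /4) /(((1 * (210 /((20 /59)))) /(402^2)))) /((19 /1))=-5124732 /7847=-653.08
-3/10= -0.30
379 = 379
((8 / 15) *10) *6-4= 28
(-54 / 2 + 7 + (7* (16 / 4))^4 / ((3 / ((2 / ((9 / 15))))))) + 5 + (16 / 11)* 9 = 67611971 / 99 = 682949.20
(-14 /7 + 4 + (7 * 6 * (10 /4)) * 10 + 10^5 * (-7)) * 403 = -281676044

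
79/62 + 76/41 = 7951/2542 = 3.13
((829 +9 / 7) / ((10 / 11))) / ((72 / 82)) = 655303 / 630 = 1040.16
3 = 3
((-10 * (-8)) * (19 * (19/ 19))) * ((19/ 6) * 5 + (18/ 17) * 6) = 33723.14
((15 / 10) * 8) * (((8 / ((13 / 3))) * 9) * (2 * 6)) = 31104 / 13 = 2392.62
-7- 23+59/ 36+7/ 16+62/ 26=-47809/ 1872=-25.54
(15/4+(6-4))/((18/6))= 1.92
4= 4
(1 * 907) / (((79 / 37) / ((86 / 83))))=2886074 / 6557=440.15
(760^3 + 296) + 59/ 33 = 14486217827/ 33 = 438976297.79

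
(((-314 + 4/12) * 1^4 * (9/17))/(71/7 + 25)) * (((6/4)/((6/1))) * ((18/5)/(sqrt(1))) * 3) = -177849/13940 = -12.76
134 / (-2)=-67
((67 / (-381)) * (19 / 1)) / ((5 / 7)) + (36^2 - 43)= 2378054 / 1905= 1248.32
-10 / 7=-1.43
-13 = -13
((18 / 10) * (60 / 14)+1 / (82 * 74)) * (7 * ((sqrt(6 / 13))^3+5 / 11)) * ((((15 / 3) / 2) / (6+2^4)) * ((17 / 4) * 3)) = 22788585 * sqrt(78) / 8203936+37980975 / 1067968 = 60.10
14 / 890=7 / 445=0.02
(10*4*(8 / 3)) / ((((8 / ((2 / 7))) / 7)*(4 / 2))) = 40 / 3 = 13.33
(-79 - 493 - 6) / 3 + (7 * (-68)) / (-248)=-35479 / 186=-190.75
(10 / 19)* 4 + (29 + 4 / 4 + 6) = 724 / 19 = 38.11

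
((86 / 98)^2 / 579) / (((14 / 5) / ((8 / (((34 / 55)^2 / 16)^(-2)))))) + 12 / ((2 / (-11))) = -4701683926278671 / 71237637586500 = -66.00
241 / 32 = 7.53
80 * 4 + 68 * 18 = 1544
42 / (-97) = -42 / 97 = -0.43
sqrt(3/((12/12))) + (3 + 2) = sqrt(3) + 5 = 6.73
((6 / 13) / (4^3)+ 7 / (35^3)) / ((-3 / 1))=-0.00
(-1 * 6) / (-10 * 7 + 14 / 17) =17 / 196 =0.09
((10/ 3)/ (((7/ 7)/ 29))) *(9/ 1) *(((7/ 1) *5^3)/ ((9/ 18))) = 1522500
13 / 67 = 0.19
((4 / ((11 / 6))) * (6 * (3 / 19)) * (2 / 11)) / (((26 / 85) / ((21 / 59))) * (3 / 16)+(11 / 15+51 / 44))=12337920 / 67417757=0.18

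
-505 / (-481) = 505 / 481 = 1.05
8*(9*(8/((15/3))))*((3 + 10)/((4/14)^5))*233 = 916351254/5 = 183270250.80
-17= -17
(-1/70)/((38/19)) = -1/140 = -0.01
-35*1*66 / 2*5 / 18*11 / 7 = -3025 / 6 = -504.17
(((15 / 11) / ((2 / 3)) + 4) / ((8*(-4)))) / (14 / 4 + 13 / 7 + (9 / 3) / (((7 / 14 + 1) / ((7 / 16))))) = -931 / 30712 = -0.03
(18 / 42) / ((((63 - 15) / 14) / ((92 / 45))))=23 / 90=0.26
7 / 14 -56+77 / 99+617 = 10121 / 18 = 562.28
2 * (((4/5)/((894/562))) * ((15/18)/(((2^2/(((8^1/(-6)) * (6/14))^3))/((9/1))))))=-17984/51107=-0.35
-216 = -216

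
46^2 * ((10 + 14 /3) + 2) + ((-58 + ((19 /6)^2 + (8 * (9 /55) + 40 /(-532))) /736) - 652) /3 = 35030.01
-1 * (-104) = 104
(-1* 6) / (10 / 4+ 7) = -12 / 19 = -0.63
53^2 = 2809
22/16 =11/8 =1.38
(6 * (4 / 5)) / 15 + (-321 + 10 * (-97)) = -32267 / 25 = -1290.68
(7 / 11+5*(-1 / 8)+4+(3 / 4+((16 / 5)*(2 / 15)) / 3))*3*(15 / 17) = 12.98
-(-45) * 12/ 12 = 45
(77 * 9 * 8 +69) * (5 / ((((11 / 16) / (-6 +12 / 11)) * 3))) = -8082720 / 121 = -66799.34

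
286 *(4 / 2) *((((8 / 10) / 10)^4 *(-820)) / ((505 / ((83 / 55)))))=-11325184 / 197265625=-0.06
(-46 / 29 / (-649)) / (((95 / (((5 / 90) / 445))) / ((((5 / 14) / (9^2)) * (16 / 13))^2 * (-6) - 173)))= -0.00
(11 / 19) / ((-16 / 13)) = -0.47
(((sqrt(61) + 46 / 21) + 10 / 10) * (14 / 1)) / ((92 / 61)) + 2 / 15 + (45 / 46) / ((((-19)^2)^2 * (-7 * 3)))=9362846972 / 314725215 + 427 * sqrt(61) / 46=102.25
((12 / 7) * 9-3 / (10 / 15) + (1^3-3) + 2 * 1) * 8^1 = 612 / 7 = 87.43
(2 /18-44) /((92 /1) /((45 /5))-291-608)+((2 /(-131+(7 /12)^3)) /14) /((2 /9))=562758901 /12655817825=0.04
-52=-52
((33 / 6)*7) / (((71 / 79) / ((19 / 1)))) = 115577 / 142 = 813.92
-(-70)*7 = 490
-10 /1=-10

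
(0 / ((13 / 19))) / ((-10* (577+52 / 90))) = 0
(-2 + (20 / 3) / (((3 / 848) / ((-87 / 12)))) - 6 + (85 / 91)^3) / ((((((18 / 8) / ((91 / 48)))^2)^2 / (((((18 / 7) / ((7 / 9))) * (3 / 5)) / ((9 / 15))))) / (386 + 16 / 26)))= -33282107432773 / 3779136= -8806803.31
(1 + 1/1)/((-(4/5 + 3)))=-10/19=-0.53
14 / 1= 14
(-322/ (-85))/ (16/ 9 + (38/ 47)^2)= 3200841/ 2054450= 1.56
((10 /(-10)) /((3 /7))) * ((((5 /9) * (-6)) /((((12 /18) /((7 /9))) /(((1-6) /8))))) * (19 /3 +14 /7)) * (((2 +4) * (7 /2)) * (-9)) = 214375 /24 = 8932.29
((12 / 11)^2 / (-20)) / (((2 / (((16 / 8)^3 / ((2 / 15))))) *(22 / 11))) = -108 / 121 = -0.89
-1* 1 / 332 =-1 / 332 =-0.00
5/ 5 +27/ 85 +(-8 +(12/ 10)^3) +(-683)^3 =-677050482903/ 2125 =-318611991.95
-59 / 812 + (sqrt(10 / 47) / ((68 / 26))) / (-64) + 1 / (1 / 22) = 17805 / 812 - 13 * sqrt(470) / 102272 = 21.92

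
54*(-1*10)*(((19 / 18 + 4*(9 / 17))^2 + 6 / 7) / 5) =-7161703 / 6069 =-1180.05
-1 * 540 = -540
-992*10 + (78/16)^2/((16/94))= -5007553/512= -9780.38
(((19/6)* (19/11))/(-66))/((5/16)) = -1444/5445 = -0.27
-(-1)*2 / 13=2 / 13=0.15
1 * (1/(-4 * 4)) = -1/16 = -0.06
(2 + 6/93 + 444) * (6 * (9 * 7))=5226984/31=168612.39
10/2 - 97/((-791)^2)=3128308/625681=5.00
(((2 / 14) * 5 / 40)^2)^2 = 0.00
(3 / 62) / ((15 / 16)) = 8 / 155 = 0.05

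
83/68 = 1.22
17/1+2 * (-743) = -1469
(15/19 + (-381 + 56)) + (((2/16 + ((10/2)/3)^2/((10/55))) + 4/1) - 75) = -519577/1368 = -379.81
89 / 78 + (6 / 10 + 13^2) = 66589 / 390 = 170.74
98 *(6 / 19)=588 / 19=30.95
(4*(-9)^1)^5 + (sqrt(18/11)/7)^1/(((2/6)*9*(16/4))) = -60466176 + sqrt(22)/308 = -60466175.98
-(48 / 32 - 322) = 641 / 2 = 320.50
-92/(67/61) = -83.76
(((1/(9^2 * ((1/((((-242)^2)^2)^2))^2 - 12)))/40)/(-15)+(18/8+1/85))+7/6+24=18814093367771674835084834377400328224425614211/685933947008199393378744660011871134101910100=27.43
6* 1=6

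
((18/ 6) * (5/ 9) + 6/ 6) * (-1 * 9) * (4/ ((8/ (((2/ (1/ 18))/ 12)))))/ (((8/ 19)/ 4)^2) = -3249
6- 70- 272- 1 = -337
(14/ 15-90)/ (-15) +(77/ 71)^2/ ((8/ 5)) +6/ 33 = 684179263/ 99811800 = 6.85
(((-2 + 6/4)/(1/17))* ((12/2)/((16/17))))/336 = -289/1792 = -0.16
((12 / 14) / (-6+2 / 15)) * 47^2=-99405 / 308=-322.74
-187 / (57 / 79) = -14773 / 57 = -259.18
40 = 40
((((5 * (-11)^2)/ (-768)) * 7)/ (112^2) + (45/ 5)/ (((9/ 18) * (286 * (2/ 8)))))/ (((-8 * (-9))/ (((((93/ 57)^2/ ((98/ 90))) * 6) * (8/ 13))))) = 237649058305/ 7542766206976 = 0.03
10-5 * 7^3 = -1705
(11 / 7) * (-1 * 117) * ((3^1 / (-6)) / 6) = 429 / 28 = 15.32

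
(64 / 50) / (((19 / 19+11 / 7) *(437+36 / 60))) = 28 / 24615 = 0.00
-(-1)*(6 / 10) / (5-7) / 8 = -3 / 80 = -0.04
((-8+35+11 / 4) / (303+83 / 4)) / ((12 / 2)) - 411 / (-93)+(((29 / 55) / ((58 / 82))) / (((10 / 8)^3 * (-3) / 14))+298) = 4741681997 / 15771250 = 300.65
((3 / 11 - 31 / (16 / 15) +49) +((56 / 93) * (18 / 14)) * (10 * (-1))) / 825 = 68027 / 4501200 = 0.02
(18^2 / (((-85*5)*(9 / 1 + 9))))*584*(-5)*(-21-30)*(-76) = 2396736 / 5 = 479347.20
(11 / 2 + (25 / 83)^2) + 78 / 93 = 2746127 / 427118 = 6.43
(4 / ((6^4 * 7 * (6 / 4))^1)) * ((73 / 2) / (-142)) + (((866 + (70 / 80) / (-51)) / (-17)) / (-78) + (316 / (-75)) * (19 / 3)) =-4724567490287 / 181494658800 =-26.03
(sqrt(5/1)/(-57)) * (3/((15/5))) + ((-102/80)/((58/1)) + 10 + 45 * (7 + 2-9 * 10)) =-8433251/2320-sqrt(5)/57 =-3635.06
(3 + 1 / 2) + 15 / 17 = 149 / 34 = 4.38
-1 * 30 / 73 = -30 / 73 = -0.41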